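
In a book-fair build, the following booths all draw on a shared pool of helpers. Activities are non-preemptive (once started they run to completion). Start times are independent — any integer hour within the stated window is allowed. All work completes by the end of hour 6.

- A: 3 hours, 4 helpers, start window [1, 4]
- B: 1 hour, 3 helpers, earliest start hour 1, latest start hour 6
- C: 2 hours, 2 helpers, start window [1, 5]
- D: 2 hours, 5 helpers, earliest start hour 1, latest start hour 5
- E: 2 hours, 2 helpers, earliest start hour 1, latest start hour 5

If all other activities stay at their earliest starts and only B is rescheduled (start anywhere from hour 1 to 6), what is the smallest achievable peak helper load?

B@1: h1:16  h2:13  h3:4  h4:0  h5:0  h6:0 → peak 16
B@2: h1:13  h2:16  h3:4  h4:0  h5:0  h6:0 → peak 16
B@3: h1:13  h2:13  h3:7  h4:0  h5:0  h6:0 → peak 13
B@4: h1:13  h2:13  h3:4  h4:3  h5:0  h6:0 → peak 13
B@5: h1:13  h2:13  h3:4  h4:0  h5:3  h6:0 → peak 13
B@6: h1:13  h2:13  h3:4  h4:0  h5:0  h6:3 → peak 13
Best is B@3, peak 13.

13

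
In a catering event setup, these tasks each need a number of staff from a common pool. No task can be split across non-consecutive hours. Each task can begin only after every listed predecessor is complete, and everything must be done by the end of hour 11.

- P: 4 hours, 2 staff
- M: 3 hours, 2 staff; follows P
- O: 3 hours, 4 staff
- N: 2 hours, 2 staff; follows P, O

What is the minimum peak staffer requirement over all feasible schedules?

4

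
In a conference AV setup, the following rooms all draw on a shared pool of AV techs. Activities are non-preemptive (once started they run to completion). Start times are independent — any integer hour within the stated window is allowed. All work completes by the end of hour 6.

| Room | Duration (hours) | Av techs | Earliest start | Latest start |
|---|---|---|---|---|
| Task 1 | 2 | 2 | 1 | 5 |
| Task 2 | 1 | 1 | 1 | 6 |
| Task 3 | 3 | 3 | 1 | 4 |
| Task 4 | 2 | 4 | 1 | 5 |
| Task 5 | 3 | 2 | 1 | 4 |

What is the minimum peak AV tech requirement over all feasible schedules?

6

Early-start (Task 1@1, Task 2@1, Task 3@1, Task 4@1, Task 5@1) gives peak 12: h1:12  h2:11  h3:5  h4:0  h5:0  h6:0.
Shift Task 4→4, Task 5→3.
Schedule Task 1@1, Task 2@1, Task 3@1, Task 4@4, Task 5@3: h1:6  h2:5  h3:5  h4:6  h5:6  h6:0 — peak 6.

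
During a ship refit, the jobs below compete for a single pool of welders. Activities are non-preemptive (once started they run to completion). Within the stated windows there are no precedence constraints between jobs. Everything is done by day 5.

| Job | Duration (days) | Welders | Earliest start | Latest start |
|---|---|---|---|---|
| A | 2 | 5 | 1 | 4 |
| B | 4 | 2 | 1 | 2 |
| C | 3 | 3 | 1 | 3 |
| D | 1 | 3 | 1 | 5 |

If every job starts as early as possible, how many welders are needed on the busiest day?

13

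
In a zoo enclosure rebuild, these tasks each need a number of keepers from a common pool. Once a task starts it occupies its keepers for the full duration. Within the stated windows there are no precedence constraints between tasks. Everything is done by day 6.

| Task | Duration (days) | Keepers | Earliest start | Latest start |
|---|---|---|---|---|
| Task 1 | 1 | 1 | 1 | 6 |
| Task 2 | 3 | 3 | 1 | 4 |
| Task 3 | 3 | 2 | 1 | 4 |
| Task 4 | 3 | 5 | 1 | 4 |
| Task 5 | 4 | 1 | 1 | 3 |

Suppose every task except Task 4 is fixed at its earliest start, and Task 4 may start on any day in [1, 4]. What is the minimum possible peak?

7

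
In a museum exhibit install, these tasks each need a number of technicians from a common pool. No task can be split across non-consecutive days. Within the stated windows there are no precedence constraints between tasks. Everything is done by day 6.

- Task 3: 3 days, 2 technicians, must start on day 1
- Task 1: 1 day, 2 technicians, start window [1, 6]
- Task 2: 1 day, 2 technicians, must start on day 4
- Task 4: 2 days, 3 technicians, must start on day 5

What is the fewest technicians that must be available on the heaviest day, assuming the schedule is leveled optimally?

4

Schedule Task 3@1, Task 1@1, Task 2@4, Task 4@5: d1:4  d2:2  d3:2  d4:2  d5:3  d6:3 — peak 4.
No arrangement of the 6 feasible schedules does better.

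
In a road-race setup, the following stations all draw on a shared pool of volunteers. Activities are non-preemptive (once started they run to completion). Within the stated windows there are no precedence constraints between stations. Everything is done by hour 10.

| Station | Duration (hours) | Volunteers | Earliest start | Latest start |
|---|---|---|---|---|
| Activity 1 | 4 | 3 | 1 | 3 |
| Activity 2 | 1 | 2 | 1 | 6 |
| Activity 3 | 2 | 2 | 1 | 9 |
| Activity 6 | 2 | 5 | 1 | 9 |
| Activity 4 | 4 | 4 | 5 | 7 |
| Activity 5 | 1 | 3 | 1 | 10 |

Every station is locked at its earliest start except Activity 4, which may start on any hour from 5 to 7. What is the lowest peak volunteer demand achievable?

15

Activity 4@5: h1:15  h2:10  h3:3  h4:3  h5:4  h6:4  h7:4  h8:4  h9:0  h10:0 → peak 15
Activity 4@6: h1:15  h2:10  h3:3  h4:3  h5:0  h6:4  h7:4  h8:4  h9:4  h10:0 → peak 15
Activity 4@7: h1:15  h2:10  h3:3  h4:3  h5:0  h6:0  h7:4  h8:4  h9:4  h10:4 → peak 15
Best is Activity 4@5, peak 15.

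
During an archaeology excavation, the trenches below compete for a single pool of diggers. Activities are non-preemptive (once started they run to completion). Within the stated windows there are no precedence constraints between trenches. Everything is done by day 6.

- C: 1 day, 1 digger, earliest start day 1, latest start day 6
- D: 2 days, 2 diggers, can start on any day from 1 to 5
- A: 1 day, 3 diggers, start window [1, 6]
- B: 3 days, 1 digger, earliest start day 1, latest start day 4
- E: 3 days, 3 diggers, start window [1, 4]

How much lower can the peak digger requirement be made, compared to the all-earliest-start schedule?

6

Early-start peak: d1:10  d2:6  d3:4  d4:0  d5:0  d6:0 ⇒ 10.
Leveled (C@1, D@1, A@3, B@1, E@4): d1:4  d2:3  d3:4  d4:3  d5:3  d6:3 ⇒ 4.
Reduction 10 − 4 = 6.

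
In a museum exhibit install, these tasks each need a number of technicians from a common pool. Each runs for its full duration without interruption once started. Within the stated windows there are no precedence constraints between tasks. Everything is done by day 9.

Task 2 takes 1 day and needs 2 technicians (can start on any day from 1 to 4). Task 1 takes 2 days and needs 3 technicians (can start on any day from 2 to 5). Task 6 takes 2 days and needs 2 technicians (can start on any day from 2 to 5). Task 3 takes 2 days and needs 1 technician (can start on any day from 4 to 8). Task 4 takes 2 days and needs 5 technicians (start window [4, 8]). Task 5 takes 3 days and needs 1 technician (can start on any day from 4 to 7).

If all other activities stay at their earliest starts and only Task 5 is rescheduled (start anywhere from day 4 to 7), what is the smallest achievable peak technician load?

6

Task 5@4: d1:2  d2:5  d3:5  d4:7  d5:7  d6:1  d7:0  d8:0  d9:0 → peak 7
Task 5@5: d1:2  d2:5  d3:5  d4:6  d5:7  d6:1  d7:1  d8:0  d9:0 → peak 7
Task 5@6: d1:2  d2:5  d3:5  d4:6  d5:6  d6:1  d7:1  d8:1  d9:0 → peak 6
Task 5@7: d1:2  d2:5  d3:5  d4:6  d5:6  d6:0  d7:1  d8:1  d9:1 → peak 6
Best is Task 5@6, peak 6.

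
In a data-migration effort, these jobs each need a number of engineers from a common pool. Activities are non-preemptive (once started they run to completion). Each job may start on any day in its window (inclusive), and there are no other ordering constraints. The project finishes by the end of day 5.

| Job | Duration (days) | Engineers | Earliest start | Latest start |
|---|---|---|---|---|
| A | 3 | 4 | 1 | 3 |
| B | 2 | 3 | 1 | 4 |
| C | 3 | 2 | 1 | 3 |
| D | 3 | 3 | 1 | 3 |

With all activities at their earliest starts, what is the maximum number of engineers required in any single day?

Early-start schedule: A@1, B@1, C@1, D@1.
Load per day: day 1: 12, day 2: 12, day 3: 9, day 4: 0, day 5: 0.
Peak is 12.

12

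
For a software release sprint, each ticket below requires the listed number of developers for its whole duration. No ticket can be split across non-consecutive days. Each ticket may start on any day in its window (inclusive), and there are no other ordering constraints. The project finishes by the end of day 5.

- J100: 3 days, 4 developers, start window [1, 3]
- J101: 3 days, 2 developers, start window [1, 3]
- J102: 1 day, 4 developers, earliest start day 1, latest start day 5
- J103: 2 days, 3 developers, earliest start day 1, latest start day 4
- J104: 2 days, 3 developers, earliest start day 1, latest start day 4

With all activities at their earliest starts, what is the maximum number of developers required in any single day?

Early-start schedule: J100@1, J101@1, J102@1, J103@1, J104@1.
Load per day: day 1: 16, day 2: 12, day 3: 6, day 4: 0, day 5: 0.
Peak is 16.

16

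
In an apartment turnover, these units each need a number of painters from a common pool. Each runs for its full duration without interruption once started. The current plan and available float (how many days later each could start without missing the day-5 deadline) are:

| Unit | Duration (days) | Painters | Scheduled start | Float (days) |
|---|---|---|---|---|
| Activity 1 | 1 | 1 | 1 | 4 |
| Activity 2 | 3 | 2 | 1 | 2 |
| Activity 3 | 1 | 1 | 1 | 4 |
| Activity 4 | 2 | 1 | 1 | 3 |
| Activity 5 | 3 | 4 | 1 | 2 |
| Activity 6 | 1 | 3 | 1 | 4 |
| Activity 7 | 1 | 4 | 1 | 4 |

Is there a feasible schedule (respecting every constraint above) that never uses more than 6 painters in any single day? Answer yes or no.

Schedule Activity 1@1, Activity 2@1, Activity 3@4, Activity 4@4, Activity 5@2, Activity 6@1, Activity 7@5: d1:6  d2:6  d3:6  d4:6  d5:5 — peak 6 ≤ 6.

yes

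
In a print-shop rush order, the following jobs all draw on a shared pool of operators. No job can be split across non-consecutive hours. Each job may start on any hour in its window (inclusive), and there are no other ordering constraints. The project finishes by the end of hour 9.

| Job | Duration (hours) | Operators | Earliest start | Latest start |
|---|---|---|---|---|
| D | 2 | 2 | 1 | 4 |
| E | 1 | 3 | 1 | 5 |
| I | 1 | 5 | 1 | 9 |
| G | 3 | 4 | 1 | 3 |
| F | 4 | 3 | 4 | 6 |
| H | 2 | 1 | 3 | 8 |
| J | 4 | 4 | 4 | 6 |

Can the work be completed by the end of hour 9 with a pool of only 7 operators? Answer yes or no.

Schedule D@1, E@1, I@2, G@3, F@4, H@8, J@6: h1:5  h2:7  h3:4  h4:7  h5:7  h6:7  h7:7  h8:5  h9:5 — peak 7 ≤ 7.

yes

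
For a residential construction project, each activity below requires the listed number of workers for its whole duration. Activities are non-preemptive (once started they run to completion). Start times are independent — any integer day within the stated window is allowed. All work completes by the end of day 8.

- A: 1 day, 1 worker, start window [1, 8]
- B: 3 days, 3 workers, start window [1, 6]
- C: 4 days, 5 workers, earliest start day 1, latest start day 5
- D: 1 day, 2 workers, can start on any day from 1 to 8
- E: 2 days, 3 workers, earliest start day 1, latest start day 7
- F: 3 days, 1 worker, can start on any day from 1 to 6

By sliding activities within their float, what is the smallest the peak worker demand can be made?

Early-start (A@1, B@1, C@1, D@1, E@1, F@1) gives peak 15: d1:15  d2:12  d3:9  d4:5  d5:0  d6:0  d7:0  d8:0.
Shift C→4, E→2, F→4.
Schedule A@1, B@1, C@4, D@1, E@2, F@4: d1:6  d2:6  d3:6  d4:6  d5:6  d6:6  d7:5  d8:0 — peak 6.
Total worker-days = 41 over 8 days ⇒ peak ≥ ⌈41/8⌉ = 6, so 6 is optimal.

6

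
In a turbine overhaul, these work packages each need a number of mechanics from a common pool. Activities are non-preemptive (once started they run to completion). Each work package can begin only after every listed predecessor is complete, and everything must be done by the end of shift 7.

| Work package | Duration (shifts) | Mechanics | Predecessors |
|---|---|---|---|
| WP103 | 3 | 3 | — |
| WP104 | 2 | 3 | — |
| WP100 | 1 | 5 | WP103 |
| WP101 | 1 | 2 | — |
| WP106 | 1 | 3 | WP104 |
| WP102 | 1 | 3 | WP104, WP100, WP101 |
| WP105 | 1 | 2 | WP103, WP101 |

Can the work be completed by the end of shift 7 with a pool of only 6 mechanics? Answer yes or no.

Schedule WP103@1, WP104@1, WP100@4, WP101@3, WP106@5, WP102@5, WP105@6: s1:6  s2:6  s3:5  s4:5  s5:6  s6:2  s7:0 — peak 6 ≤ 6.

yes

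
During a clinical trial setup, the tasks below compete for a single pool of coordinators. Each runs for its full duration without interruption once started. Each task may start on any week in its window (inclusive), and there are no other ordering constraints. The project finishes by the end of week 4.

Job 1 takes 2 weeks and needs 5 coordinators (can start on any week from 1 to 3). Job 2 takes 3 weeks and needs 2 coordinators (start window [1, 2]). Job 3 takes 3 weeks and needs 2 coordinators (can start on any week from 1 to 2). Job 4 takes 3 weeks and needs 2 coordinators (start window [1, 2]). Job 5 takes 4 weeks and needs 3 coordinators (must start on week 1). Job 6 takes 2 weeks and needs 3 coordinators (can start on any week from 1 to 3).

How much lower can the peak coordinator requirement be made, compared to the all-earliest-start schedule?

Early-start peak: w1:17  w2:17  w3:9  w4:3 ⇒ 17.
Leveled (Job 1@1, Job 2@1, Job 3@1, Job 4@1, Job 5@1, Job 6@3): w1:14  w2:14  w3:12  w4:6 ⇒ 14.
Reduction 17 − 14 = 3.

3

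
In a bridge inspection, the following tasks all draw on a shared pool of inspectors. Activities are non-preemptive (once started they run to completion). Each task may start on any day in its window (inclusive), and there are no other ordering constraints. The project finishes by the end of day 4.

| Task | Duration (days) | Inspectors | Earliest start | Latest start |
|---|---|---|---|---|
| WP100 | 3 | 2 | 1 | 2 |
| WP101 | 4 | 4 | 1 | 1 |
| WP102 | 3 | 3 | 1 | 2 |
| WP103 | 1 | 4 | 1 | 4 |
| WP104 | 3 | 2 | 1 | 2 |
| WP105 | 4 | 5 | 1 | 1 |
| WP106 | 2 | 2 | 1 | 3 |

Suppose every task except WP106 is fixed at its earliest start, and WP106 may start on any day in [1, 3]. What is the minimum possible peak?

WP106@1: d1:22  d2:18  d3:16  d4:9 → peak 22
WP106@2: d1:20  d2:18  d3:18  d4:9 → peak 20
WP106@3: d1:20  d2:16  d3:18  d4:11 → peak 20
Best is WP106@2, peak 20.

20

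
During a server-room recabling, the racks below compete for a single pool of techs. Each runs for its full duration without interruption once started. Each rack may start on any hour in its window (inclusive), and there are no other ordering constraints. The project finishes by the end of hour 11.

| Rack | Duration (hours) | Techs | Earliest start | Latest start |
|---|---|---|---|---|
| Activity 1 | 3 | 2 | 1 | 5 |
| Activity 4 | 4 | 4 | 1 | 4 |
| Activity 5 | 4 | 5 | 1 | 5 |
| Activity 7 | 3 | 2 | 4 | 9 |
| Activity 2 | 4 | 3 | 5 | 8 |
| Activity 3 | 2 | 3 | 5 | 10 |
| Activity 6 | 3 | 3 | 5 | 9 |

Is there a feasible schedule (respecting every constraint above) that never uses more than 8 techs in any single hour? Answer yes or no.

Schedule Activity 1@1, Activity 4@1, Activity 5@5, Activity 7@9, Activity 2@5, Activity 3@9, Activity 6@9: h1:6  h2:6  h3:6  h4:4  h5:8  h6:8  h7:8  h8:8  h9:8  h10:8  h11:5 — peak 8 ≤ 8.

yes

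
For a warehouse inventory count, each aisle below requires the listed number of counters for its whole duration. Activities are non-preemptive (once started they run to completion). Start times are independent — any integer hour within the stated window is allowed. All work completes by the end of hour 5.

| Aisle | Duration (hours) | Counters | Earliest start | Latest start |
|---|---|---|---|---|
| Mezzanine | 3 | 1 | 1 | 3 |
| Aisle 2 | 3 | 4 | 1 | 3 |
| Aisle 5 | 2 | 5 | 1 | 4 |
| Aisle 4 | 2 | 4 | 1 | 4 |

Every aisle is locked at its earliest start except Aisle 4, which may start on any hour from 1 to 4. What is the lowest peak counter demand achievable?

Aisle 4@1: h1:14  h2:14  h3:5  h4:0  h5:0 → peak 14
Aisle 4@2: h1:10  h2:14  h3:9  h4:0  h5:0 → peak 14
Aisle 4@3: h1:10  h2:10  h3:9  h4:4  h5:0 → peak 10
Aisle 4@4: h1:10  h2:10  h3:5  h4:4  h5:4 → peak 10
Best is Aisle 4@3, peak 10.

10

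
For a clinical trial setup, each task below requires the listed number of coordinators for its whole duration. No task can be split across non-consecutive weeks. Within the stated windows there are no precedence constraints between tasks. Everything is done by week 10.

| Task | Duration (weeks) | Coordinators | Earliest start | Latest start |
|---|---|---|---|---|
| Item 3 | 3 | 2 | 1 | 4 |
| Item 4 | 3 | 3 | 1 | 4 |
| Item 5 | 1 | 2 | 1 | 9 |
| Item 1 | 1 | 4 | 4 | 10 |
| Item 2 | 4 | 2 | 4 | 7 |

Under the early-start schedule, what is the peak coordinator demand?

Early-start schedule: Item 3@1, Item 4@1, Item 5@1, Item 1@4, Item 2@4.
Load per week: week 1: 7, week 2: 5, week 3: 5, week 4: 6, week 5: 2, week 6: 2, week 7: 2, week 8: 0, week 9: 0, week 10: 0.
Peak is 7.

7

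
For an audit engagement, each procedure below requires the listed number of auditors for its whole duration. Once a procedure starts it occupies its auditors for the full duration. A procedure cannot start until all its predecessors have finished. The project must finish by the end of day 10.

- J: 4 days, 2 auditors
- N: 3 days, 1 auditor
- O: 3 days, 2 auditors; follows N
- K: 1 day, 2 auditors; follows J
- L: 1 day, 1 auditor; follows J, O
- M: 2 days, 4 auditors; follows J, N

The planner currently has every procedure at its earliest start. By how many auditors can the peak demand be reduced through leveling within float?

4

Early-start peak: d1:3  d2:3  d3:3  d4:4  d5:8  d6:6  d7:1  d8:0  d9:0  d10:0 ⇒ 8.
Leveled (J@1, N@1, O@4, K@5, L@7, M@8): d1:3  d2:3  d3:3  d4:4  d5:4  d6:2  d7:1  d8:4  d9:4  d10:0 ⇒ 4.
Reduction 8 − 4 = 4.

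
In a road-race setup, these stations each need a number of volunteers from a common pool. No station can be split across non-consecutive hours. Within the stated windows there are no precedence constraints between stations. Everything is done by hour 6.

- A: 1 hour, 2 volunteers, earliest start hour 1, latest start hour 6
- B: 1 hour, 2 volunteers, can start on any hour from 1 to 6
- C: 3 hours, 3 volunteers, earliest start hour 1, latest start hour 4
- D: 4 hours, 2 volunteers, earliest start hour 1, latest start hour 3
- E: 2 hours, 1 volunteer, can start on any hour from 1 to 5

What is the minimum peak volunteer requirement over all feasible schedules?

5

Early-start (A@1, B@1, C@1, D@1, E@1) gives peak 10: h1:10  h2:6  h3:5  h4:2  h5:0  h6:0.
Shift C→2, D→2, E→5.
Schedule A@1, B@1, C@2, D@2, E@5: h1:4  h2:5  h3:5  h4:5  h5:3  h6:1 — peak 5.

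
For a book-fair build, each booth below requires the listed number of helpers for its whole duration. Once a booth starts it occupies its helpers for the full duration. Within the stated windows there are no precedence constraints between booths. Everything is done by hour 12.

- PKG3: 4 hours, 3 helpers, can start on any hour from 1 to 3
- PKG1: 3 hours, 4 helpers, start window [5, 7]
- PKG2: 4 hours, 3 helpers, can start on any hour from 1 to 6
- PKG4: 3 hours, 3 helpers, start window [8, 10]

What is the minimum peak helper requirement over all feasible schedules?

6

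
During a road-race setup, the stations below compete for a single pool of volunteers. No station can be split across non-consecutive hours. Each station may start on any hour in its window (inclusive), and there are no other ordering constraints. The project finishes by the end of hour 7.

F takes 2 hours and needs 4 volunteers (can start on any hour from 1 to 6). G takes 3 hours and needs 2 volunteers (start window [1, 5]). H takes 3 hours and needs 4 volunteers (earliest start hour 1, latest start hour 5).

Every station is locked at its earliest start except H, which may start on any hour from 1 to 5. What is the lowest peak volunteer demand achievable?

6

H@1: h1:10  h2:10  h3:6  h4:0  h5:0  h6:0  h7:0 → peak 10
H@2: h1:6  h2:10  h3:6  h4:4  h5:0  h6:0  h7:0 → peak 10
H@3: h1:6  h2:6  h3:6  h4:4  h5:4  h6:0  h7:0 → peak 6
H@4: h1:6  h2:6  h3:2  h4:4  h5:4  h6:4  h7:0 → peak 6
H@5: h1:6  h2:6  h3:2  h4:0  h5:4  h6:4  h7:4 → peak 6
Best is H@3, peak 6.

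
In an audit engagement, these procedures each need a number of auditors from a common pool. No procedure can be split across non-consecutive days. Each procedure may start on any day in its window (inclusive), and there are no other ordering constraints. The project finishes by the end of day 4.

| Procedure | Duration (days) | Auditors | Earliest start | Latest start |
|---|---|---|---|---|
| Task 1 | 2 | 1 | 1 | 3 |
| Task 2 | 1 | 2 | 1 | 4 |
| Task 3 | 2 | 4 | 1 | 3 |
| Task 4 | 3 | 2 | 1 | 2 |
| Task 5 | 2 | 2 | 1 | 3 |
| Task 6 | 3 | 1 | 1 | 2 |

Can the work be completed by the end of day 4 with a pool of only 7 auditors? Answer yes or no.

yes

Schedule Task 1@1, Task 2@1, Task 3@3, Task 4@1, Task 5@1, Task 6@2: d1:7  d2:6  d3:7  d4:5 — peak 7 ≤ 7.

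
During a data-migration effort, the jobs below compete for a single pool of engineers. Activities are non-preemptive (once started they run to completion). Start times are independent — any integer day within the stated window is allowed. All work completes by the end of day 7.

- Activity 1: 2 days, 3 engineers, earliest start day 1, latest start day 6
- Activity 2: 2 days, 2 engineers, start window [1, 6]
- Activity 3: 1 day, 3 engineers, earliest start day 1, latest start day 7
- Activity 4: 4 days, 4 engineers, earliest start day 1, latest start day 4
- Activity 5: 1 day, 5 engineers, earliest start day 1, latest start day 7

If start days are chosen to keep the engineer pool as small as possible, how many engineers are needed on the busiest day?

6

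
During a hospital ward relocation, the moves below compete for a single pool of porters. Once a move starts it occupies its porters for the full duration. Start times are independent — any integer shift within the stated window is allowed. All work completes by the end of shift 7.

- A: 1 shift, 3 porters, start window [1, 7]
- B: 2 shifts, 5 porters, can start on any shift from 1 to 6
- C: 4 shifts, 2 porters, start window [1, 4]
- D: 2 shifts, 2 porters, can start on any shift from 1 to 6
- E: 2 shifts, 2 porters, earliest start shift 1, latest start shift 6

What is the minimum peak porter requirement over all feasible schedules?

Early-start (A@1, B@1, C@1, D@1, E@1) gives peak 14: s1:14  s2:11  s3:2  s4:2  s5:0  s6:0  s7:0.
Shift B→2, C→4, D→4, E→6.
Schedule A@1, B@2, C@4, D@4, E@6: s1:3  s2:5  s3:5  s4:4  s5:4  s6:4  s7:4 — peak 5.
Total porter-shifts = 29 over 7 shifts ⇒ peak ≥ ⌈29/7⌉ = 5, so 5 is optimal.

5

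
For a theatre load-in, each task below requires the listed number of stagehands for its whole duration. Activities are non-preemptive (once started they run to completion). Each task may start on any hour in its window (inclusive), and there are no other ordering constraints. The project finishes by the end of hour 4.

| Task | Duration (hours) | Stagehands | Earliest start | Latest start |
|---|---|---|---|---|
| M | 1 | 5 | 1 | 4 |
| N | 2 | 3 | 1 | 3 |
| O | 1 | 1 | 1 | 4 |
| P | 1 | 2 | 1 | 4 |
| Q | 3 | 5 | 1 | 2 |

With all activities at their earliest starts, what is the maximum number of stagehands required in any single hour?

16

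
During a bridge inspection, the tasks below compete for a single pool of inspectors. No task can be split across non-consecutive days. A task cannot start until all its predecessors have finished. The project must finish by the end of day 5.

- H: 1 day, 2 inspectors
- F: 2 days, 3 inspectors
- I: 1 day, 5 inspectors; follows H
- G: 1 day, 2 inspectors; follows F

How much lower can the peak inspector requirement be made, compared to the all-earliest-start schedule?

Early-start peak: d1:5  d2:8  d3:2  d4:0  d5:0 ⇒ 8.
Leveled (H@1, F@1, I@3, G@4): d1:5  d2:3  d3:5  d4:2  d5:0 ⇒ 5.
Reduction 8 − 5 = 3.

3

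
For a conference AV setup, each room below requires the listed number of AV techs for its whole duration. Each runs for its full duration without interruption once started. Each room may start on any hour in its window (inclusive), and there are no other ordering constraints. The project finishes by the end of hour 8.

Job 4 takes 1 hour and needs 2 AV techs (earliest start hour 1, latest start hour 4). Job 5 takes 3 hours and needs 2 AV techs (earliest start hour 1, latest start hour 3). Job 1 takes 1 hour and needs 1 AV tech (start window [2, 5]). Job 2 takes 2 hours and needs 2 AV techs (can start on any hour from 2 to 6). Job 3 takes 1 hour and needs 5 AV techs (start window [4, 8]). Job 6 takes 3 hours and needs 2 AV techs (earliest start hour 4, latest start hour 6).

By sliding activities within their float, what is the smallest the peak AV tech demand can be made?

Early-start (Job 4@1, Job 5@1, Job 1@2, Job 2@2, Job 3@4, Job 6@4) gives peak 7: h1:4  h2:5  h3:4  h4:7  h5:2  h6:2  h7:0  h8:0.
Shift Job 6→5.
Schedule Job 4@1, Job 5@1, Job 1@2, Job 2@2, Job 3@4, Job 6@5: h1:4  h2:5  h3:4  h4:5  h5:2  h6:2  h7:2  h8:0 — peak 5.

5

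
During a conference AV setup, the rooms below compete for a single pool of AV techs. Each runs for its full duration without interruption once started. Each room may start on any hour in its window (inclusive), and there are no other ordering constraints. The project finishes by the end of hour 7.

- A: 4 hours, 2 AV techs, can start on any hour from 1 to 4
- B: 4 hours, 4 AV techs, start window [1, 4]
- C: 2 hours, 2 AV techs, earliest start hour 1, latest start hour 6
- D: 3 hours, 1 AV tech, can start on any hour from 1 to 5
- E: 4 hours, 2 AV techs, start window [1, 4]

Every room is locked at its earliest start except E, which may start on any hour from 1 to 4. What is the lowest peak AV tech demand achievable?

9

E@1: h1:11  h2:11  h3:9  h4:8  h5:0  h6:0  h7:0 → peak 11
E@2: h1:9  h2:11  h3:9  h4:8  h5:2  h6:0  h7:0 → peak 11
E@3: h1:9  h2:9  h3:9  h4:8  h5:2  h6:2  h7:0 → peak 9
E@4: h1:9  h2:9  h3:7  h4:8  h5:2  h6:2  h7:2 → peak 9
Best is E@3, peak 9.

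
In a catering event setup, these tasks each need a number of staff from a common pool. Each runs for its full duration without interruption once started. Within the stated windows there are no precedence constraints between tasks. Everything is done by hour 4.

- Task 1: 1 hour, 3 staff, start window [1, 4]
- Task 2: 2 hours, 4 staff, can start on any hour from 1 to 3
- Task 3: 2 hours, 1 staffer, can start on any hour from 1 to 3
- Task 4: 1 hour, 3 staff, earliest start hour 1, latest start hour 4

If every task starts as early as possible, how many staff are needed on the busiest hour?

Early-start schedule: Task 1@1, Task 2@1, Task 3@1, Task 4@1.
Load per hour: hour 1: 11, hour 2: 5, hour 3: 0, hour 4: 0.
Peak is 11.

11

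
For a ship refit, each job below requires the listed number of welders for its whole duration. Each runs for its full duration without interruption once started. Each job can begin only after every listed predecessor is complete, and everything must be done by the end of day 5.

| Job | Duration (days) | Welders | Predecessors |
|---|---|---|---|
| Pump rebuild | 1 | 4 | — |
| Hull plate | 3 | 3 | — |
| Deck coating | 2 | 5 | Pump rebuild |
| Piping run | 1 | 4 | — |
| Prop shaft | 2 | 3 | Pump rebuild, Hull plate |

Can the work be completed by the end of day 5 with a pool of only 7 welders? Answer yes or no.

no

The minimum achievable peak is 8; 7 < 8, so no feasible schedule stays within the cap.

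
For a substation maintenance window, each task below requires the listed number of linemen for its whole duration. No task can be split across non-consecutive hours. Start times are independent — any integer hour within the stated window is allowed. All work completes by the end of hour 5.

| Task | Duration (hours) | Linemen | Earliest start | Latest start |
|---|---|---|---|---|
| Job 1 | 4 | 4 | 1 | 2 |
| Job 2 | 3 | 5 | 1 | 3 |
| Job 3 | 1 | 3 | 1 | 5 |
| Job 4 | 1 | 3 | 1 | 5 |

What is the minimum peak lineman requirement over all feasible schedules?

9

Early-start (Job 1@1, Job 2@1, Job 3@1, Job 4@1) gives peak 15: h1:15  h2:9  h3:9  h4:4  h5:0.
Shift Job 3→4, Job 4→5.
Schedule Job 1@1, Job 2@1, Job 3@4, Job 4@5: h1:9  h2:9  h3:9  h4:7  h5:3 — peak 9.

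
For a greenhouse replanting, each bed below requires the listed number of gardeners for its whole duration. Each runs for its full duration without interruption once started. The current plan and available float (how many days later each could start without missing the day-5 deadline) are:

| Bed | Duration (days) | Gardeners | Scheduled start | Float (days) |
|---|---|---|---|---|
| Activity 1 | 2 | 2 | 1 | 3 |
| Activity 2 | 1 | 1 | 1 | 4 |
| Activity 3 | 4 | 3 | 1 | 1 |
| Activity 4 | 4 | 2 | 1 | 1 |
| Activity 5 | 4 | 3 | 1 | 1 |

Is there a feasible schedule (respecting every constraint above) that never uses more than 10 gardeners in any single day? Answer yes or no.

yes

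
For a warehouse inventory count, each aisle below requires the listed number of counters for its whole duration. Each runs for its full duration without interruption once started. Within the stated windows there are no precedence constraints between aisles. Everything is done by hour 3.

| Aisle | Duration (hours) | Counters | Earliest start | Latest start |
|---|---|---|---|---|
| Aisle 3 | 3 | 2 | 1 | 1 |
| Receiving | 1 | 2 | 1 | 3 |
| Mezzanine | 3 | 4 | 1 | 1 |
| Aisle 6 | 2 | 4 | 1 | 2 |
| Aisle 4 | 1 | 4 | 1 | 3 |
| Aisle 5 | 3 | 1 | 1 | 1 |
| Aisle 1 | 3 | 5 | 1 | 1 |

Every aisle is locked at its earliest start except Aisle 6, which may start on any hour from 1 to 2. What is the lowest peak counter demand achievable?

18

Aisle 6@1: h1:22  h2:16  h3:12 → peak 22
Aisle 6@2: h1:18  h2:16  h3:16 → peak 18
Best is Aisle 6@2, peak 18.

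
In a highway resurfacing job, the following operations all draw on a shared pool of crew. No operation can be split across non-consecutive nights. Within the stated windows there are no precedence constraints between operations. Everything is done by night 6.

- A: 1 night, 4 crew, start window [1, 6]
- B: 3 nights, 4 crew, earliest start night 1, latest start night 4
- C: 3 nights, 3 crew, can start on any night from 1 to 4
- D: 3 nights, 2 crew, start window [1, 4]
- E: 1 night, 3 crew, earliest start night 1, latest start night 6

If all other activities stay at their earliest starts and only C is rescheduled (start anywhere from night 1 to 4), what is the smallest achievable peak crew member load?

13

C@1: n1:16  n2:9  n3:9  n4:0  n5:0  n6:0 → peak 16
C@2: n1:13  n2:9  n3:9  n4:3  n5:0  n6:0 → peak 13
C@3: n1:13  n2:6  n3:9  n4:3  n5:3  n6:0 → peak 13
C@4: n1:13  n2:6  n3:6  n4:3  n5:3  n6:3 → peak 13
Best is C@2, peak 13.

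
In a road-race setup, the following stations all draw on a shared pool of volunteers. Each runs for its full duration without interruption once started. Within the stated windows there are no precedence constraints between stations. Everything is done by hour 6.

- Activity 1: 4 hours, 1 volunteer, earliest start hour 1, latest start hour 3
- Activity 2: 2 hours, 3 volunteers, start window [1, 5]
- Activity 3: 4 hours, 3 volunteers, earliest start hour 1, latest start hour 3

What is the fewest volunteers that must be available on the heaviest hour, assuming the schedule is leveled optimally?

Early-start (Activity 1@1, Activity 2@1, Activity 3@1) gives peak 7: h1:7  h2:7  h3:4  h4:4  h5:0  h6:0.
Shift Activity 3→3.
Schedule Activity 1@1, Activity 2@1, Activity 3@3: h1:4  h2:4  h3:4  h4:4  h5:3  h6:3 — peak 4.
Total volunteer-hours = 22 over 6 hours ⇒ peak ≥ ⌈22/6⌉ = 4, so 4 is optimal.

4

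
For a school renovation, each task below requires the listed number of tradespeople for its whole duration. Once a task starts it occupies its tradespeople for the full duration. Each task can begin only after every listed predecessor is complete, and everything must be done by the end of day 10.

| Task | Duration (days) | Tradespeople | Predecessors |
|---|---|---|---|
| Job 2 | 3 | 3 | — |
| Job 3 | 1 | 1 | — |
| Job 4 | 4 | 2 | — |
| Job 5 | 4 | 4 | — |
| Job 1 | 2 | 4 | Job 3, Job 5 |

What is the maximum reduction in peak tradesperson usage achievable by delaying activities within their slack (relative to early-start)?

Early-start peak: d1:10  d2:9  d3:9  d4:6  d5:4  d6:4  d7:0  d8:0  d9:0  d10:0 ⇒ 10.
Leveled (Job 2@1, Job 3@4, Job 4@1, Job 5@5, Job 1@9): d1:5  d2:5  d3:5  d4:3  d5:4  d6:4  d7:4  d8:4  d9:4  d10:4 ⇒ 5.
Reduction 10 − 5 = 5.

5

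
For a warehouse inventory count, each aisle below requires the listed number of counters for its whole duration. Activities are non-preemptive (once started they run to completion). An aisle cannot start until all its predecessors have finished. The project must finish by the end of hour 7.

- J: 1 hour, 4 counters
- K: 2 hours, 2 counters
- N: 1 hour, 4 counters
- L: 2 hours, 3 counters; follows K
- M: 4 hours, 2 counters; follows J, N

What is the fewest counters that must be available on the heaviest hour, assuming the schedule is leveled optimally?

5

Early-start (J@1, K@1, N@1, L@3, M@2) gives peak 10: h1:10  h2:4  h3:5  h4:5  h5:2  h6:0  h7:0.
Shift K→3, N→2, L→5, M→3.
Schedule J@1, K@3, N@2, L@5, M@3: h1:4  h2:4  h3:4  h4:4  h5:5  h6:5  h7:0 — peak 5.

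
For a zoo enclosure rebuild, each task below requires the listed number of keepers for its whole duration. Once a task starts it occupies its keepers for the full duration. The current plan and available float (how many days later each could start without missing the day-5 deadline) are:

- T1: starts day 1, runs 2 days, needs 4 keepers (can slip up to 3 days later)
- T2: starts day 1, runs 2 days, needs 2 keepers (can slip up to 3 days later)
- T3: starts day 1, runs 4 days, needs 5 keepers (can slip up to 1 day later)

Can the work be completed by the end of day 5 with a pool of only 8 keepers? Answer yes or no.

The minimum achievable peak is 9; 8 < 9, so no feasible schedule stays within the cap.

no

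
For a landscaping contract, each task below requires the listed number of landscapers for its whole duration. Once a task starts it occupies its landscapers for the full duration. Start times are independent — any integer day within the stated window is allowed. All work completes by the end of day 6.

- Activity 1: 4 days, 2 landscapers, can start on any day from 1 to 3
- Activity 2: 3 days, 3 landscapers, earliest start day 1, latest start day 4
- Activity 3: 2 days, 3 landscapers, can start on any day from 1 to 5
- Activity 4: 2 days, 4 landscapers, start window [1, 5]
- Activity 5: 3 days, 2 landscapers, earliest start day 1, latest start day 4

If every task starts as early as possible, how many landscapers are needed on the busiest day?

Early-start schedule: Activity 1@1, Activity 2@1, Activity 3@1, Activity 4@1, Activity 5@1.
Load per day: day 1: 14, day 2: 14, day 3: 7, day 4: 2, day 5: 0, day 6: 0.
Peak is 14.

14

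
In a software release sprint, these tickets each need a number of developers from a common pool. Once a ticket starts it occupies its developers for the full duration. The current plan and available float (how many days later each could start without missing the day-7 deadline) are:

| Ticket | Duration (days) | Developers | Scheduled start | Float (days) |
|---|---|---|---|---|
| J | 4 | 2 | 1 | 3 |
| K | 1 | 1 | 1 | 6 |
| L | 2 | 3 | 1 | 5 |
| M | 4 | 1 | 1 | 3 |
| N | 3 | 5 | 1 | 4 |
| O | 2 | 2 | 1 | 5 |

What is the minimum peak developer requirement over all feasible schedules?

Early-start (J@1, K@1, L@1, M@1, N@1, O@1) gives peak 14: d1:14  d2:13  d3:8  d4:3  d5:0  d6:0  d7:0.
Shift M→2, N→5, O→3.
Schedule J@1, K@1, L@1, M@2, N@5, O@3: d1:6  d2:6  d3:5  d4:5  d5:6  d6:5  d7:5 — peak 6.
Total developer-days = 38 over 7 days ⇒ peak ≥ ⌈38/7⌉ = 6, so 6 is optimal.

6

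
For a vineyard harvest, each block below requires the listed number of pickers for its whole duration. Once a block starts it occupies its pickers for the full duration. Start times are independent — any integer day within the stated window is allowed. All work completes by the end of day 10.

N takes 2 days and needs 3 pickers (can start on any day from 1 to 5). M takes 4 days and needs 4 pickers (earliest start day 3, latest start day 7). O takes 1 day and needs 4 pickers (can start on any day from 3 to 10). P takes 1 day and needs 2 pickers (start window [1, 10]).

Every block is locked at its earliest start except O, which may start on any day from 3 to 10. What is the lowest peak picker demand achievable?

5

O@3: d1:5  d2:3  d3:8  d4:4  d5:4  d6:4  d7:0  d8:0  d9:0  d10:0 → peak 8
O@4: d1:5  d2:3  d3:4  d4:8  d5:4  d6:4  d7:0  d8:0  d9:0  d10:0 → peak 8
O@5: d1:5  d2:3  d3:4  d4:4  d5:8  d6:4  d7:0  d8:0  d9:0  d10:0 → peak 8
O@6: d1:5  d2:3  d3:4  d4:4  d5:4  d6:8  d7:0  d8:0  d9:0  d10:0 → peak 8
O@7: d1:5  d2:3  d3:4  d4:4  d5:4  d6:4  d7:4  d8:0  d9:0  d10:0 → peak 5
O@8: d1:5  d2:3  d3:4  d4:4  d5:4  d6:4  d7:0  d8:4  d9:0  d10:0 → peak 5
O@9: d1:5  d2:3  d3:4  d4:4  d5:4  d6:4  d7:0  d8:0  d9:4  d10:0 → peak 5
O@10: d1:5  d2:3  d3:4  d4:4  d5:4  d6:4  d7:0  d8:0  d9:0  d10:4 → peak 5
Best is O@7, peak 5.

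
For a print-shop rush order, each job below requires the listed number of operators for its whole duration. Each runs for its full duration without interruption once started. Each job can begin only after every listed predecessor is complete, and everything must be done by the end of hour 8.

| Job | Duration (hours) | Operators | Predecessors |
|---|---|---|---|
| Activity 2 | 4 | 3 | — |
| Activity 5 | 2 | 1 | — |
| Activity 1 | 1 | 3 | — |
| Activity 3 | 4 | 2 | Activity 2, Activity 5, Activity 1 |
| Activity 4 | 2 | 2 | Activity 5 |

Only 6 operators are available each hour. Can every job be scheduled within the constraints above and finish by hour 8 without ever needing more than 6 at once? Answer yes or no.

yes

Schedule Activity 2@1, Activity 5@1, Activity 1@3, Activity 3@5, Activity 4@4: h1:4  h2:4  h3:6  h4:5  h5:4  h6:2  h7:2  h8:2 — peak 6 ≤ 6.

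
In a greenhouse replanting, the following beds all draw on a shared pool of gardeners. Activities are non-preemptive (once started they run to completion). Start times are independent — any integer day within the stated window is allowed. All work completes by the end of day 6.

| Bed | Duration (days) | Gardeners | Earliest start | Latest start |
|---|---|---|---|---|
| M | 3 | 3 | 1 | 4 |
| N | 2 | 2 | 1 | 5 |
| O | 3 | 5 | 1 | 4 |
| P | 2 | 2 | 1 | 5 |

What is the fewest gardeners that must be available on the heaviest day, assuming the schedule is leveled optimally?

Early-start (M@1, N@1, O@1, P@1) gives peak 12: d1:12  d2:12  d3:8  d4:0  d5:0  d6:0.
Shift O→4.
Schedule M@1, N@1, O@4, P@1: d1:7  d2:7  d3:3  d4:5  d5:5  d6:5 — peak 7.

7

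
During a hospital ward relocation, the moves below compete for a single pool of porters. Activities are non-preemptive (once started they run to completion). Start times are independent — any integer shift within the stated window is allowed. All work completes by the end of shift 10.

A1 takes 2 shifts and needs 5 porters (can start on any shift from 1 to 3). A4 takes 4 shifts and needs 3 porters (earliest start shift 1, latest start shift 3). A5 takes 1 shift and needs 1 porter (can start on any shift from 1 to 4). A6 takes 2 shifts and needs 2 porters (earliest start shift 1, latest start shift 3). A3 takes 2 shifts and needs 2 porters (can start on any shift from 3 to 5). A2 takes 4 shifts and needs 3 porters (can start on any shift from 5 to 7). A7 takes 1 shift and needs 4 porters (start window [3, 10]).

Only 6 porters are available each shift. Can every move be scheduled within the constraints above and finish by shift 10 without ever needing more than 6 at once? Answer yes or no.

The minimum achievable peak is 7; 6 < 7, so no feasible schedule stays within the cap.

no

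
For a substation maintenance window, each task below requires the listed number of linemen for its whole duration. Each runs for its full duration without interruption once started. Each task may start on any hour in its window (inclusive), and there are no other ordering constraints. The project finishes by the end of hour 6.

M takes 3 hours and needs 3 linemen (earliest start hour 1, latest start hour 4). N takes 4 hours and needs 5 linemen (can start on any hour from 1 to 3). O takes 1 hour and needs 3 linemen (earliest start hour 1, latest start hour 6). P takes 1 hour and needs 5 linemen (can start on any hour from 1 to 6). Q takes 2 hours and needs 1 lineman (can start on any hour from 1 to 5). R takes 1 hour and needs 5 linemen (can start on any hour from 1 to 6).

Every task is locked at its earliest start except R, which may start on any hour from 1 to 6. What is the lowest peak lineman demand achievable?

17

R@1: h1:22  h2:9  h3:8  h4:5  h5:0  h6:0 → peak 22
R@2: h1:17  h2:14  h3:8  h4:5  h5:0  h6:0 → peak 17
R@3: h1:17  h2:9  h3:13  h4:5  h5:0  h6:0 → peak 17
R@4: h1:17  h2:9  h3:8  h4:10  h5:0  h6:0 → peak 17
R@5: h1:17  h2:9  h3:8  h4:5  h5:5  h6:0 → peak 17
R@6: h1:17  h2:9  h3:8  h4:5  h5:0  h6:5 → peak 17
Best is R@2, peak 17.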